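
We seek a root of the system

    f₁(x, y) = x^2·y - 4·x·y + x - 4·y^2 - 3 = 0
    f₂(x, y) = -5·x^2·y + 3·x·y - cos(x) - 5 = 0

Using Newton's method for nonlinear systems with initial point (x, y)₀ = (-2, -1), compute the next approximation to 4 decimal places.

(-2.4819, 0.2669)

At (-2, -1): F = (-21.0000, 21.416147).
Jacobian J = [[2·x·y - 4·y + 1, x^2 - 4·x - 8·y], [-10·x·y + 3·y + sin(x), -5·x^2 + 3·x]].
At the point, J = [[9.0000, 20.0000], [-23.909297, -26.0000]] (det J = 244.185949).
Solving J·Δ = −F gives Δ = (-0.4819, 1.2669).
Then the next iterate is (x, y)₁ = (-2.4819, 0.2669).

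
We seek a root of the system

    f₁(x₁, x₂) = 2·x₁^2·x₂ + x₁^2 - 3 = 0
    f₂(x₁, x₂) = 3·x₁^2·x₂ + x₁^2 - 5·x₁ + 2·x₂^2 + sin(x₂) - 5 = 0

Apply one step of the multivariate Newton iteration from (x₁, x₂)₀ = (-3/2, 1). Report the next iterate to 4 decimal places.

At (-3/2, 1): F = (3.7500, 14.341471).
Jacobian J = [[4·x₁·x₂ + 2·x₁, 2·x₁^2], [6·x₁·x₂ + 2·x₁ - 5, 3·x₁^2 + 4·x₂ + cos(x₂)]].
At the point, J = [[-9.0000, 4.5000], [-17.0000, 11.290302]] (det J = -25.112721).
Solving J·Δ = −F gives Δ = (-0.8839, -2.6012).
Then the next iterate is (x₁, x₂)₁ = (-2.3839, -1.6012).

(-2.3839, -1.6012)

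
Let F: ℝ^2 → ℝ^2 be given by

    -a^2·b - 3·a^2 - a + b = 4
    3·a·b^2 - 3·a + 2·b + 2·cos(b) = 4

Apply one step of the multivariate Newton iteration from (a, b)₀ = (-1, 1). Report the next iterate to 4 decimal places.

(-0.1429, 0.8382)

At (-1, 1): F = (-6.0000, -0.919395).
Jacobian J = [[-2·a·b - 6·a - 1, -a^2 + 1], [3·b^2 - 3, 6·a·b - 2·sin(b) + 2]].
At the point, J = [[7.0000, 0.0000], [0.0000, -5.682942]] (det J = -39.780594).
Solving J·Δ = −F gives Δ = (0.8571, -0.1618).
Then the next iterate is (a, b)₁ = (-0.1429, 0.8382).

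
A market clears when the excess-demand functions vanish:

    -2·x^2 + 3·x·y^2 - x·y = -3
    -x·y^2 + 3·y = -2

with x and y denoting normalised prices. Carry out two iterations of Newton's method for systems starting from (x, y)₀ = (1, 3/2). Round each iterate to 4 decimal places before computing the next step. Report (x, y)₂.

(-0.6676, -5.7129)

At (1, 3/2): F = (6.2500, 4.2500).
Jacobian J = [[-4·x + 3·y^2 - y, 6·x·y - x], [-y^2, -2·x·y + 3]].
At the point, J = [[1.2500, 8.0000], [-2.2500, 0.0000]] (det J = 18.0000).
Solving J·Δ = −F gives Δ = (1.8889, -1.0764).
Then the next iterate is (x, y)₁ = (2.8889, 0.4236).
Round to (2.8889, 0.4236) and repeat: F = (-13.360098, 2.752425), J = [[-11.440889, 4.453528], [-0.179437, 0.552524]].
Δ = (-3.5565, -6.1365), so (x, y)₂ = (-0.6676, -5.7129).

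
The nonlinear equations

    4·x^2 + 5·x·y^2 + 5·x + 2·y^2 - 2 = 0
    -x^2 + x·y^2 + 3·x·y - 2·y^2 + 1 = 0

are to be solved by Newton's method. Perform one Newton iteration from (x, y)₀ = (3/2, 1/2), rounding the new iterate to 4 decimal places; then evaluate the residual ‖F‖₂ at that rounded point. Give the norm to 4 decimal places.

4.6423

At (3/2, 1/2): F = (16.8750, 0.8750).
Jacobian J = [[8·x + 5·y^2 + 5, 10·x·y + 4·y], [-2·x + y^2 + 3·y, 2·x·y + 3·x - 4·y]].
At the point, J = [[18.2500, 9.5000], [-1.2500, 4.0000]] (det J = 84.8750).
Solving J·Δ = −F gives Δ = (-0.6973, -0.4367).
Then the next iterate is (x, y)₁ = (0.8027, 0.0633).
Re-evaluating at (0.8027, 0.0633): F = (4.614905, 0.503308), so ‖F‖₂ = 4.6423.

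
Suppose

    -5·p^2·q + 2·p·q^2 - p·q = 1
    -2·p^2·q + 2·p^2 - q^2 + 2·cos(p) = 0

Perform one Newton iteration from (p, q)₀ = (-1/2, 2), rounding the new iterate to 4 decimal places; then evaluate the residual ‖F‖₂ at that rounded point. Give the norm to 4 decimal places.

At (-1/2, 2): F = (-6.5000, -2.744835).
Jacobian J = [[-10·p·q + 2·q^2 - q, -5·p^2 + 4·p·q - p], [-4·p·q + 4·p - 2·sin(p), -2·p^2 - 2·q]].
At the point, J = [[16.0000, -4.7500], [2.958851, -4.5000]] (det J = -57.945457).
Solving J·Δ = −F gives Δ = (0.2798, -0.4260).
Then the next iterate is (p, q)₁ = (-0.2202, 1.5740).
Re-evaluating at (-0.2202, 1.5740): F = (-2.126087, -0.581433), so ‖F‖₂ = 2.2042.

2.2042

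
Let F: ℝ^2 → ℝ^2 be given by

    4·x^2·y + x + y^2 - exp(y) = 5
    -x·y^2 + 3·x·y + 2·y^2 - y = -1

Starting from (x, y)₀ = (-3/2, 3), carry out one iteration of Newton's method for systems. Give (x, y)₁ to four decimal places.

At (-3/2, 3): F = (9.414463, 16.0000).
Jacobian J = [[8·x·y + 1, 4·x^2 + 2·y - exp(y)], [-y^2 + 3·y, -2·x·y + 3·x + 4·y - 1]].
At the point, J = [[-35.0000, -5.085537], [0.0000, 15.5000]] (det J = -542.5000).
Solving J·Δ = −F gives Δ = (0.4190, -1.0323).
Then the next iterate is (x, y)₁ = (-1.0810, 1.9677).

(-1.0810, 1.9677)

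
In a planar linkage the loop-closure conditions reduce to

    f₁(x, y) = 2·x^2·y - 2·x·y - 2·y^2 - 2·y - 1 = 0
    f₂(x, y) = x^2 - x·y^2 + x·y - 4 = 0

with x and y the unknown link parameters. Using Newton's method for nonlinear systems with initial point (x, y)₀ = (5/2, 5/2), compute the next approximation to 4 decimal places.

At (5/2, 5/2): F = (0.2500, -7.1250).
Jacobian J = [[4·x·y - 2·y, 2·x^2 - 2·x - 4·y - 2], [2·x - y^2 + y, -2·x·y + x]].
At the point, J = [[20.0000, -4.5000], [1.2500, -10.0000]] (det J = -194.3750).
Solving J·Δ = −F gives Δ = (-0.1778, -0.7347).
Then the next iterate is (x, y)₁ = (2.3222, 1.7653).

(2.3222, 1.7653)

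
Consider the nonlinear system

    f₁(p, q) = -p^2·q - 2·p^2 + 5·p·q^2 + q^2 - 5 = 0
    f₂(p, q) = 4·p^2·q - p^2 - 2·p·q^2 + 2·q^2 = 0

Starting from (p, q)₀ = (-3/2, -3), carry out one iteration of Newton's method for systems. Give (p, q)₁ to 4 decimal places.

(-1.0722, -1.8222)

At (-3/2, -3): F = (-61.2500, 15.7500).
Jacobian J = [[-2·p·q - 4·p + 5·q^2, -p^2 + 10·p·q + 2·q], [8·p·q - 2·p - 2·q^2, 4·p^2 - 4·p·q + 4·q]].
At the point, J = [[42.0000, 36.7500], [21.0000, -21.0000]] (det J = -1653.7500).
Solving J·Δ = −F gives Δ = (0.4278, 1.1778).
Then the next iterate is (p, q)₁ = (-1.0722, -1.8222).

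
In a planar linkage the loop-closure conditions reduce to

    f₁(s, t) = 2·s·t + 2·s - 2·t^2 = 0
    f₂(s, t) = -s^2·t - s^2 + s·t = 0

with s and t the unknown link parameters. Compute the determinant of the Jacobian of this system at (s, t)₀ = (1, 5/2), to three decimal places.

-36.000

J = [[2·t + 2, 2·s - 4·t], [-2·s·t - 2·s + t, -s^2 + s]].
At the point, J = [[7.000, -8.000], [-4.500, 0.000]].
det J = -36.000.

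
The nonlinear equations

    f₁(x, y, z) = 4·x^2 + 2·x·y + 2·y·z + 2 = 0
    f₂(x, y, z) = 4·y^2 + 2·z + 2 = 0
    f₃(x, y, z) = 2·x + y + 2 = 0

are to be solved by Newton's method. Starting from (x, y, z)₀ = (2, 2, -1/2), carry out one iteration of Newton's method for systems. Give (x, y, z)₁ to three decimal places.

(-0.846, -0.308, 9.462)

At (2, 2, -1/2): F = (24.000, 17.000, 8.000).
Jacobian J = [[8·x + 2·y, 2·x + 2·z, 2·y], [0, 8·y, 2], [2, 1, 0]].
At the point, J = [[20.000, 3.000, 4.000], [0.000, 16.000, 2.000], [2.000, 1.000, 0.000]] (det J = -156.000).
Solving J·Δ = −F gives Δ = (-2.846, -2.308, 9.962).
Then the next iterate is (x, y, z)₁ = (-0.846, -0.308, 9.462).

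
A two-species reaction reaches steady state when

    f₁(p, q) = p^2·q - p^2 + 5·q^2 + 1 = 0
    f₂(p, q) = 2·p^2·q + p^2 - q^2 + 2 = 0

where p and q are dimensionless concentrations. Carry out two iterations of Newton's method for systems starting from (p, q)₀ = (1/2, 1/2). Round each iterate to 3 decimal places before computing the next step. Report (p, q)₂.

At (1/2, 1/2): F = (2.125, 2.250).
Jacobian J = [[2·p·q - 2·p, p^2 + 10·q], [4·p·q + 2·p, 2·p^2 - 2·q]].
At the point, J = [[-0.500, 5.250], [2.000, -0.500]] (det J = -10.250).
Solving J·Δ = −F gives Δ = (-1.256, -0.524).
Then the next iterate is (p, q)₁ = (-0.756, -0.024).
Round to (-0.756, -0.024) and repeat: F = (0.41763, 2.54353), J = [[1.54829, 0.33154], [-1.43942, 1.19107]].
Δ = (0.149, -1.955), so (p, q)₂ = (-0.607, -1.979).

(-0.607, -1.979)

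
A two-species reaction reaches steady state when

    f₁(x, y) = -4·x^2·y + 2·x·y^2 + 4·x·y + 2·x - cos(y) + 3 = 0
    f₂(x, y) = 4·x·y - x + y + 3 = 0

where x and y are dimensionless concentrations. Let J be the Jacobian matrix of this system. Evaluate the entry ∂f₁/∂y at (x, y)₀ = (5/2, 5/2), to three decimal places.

10.598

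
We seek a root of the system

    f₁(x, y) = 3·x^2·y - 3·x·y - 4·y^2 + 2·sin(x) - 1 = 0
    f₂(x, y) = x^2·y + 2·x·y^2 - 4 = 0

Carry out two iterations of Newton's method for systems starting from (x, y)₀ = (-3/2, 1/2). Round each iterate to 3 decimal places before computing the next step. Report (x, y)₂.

(-2.027, -1.037)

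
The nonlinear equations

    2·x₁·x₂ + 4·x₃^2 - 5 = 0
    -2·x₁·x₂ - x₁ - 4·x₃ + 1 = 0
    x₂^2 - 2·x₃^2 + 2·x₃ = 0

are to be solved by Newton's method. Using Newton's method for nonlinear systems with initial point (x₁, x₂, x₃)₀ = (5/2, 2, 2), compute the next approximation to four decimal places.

(-0.5315, 1.4336, 1.6224)

At (5/2, 2, 2): F = (21.0000, -19.5000, 0.0000).
Jacobian J = [[2·x₂, 2·x₁, 8·x₃], [-2·x₂ - 1, -2·x₁, -4], [0, 2·x₂, -4·x₃ + 2]].
At the point, J = [[4.0000, 5.0000, 16.0000], [-5.0000, -5.0000, -4.0000], [0.0000, 4.0000, -6.0000]] (det J = -286.0000).
Solving J·Δ = −F gives Δ = (-3.0315, -0.5664, -0.3776).
Then the next iterate is (x₁, x₂, x₃)₁ = (-0.5315, 1.4336, 1.6224).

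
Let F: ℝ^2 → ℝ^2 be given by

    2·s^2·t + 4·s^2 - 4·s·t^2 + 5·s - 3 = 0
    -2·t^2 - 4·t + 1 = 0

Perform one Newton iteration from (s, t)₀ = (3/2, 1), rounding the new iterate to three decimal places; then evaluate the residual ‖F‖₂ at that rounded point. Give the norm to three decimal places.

1.779

At (3/2, 1): F = (12.000, -5.000).
Jacobian J = [[4·s·t + 8·s - 4·t^2 + 5, 2·s^2 - 8·s·t], [0, -4·t - 4]].
At the point, J = [[19.000, -7.500], [0.000, -8.000]] (det J = -152.000).
Solving J·Δ = −F gives Δ = (-0.878, -0.625).
Then the next iterate is (s, t)₁ = (0.622, 0.375).
Re-evaluating at (0.622, 0.375): F = (1.59782, -0.78125), so ‖F‖₂ = 1.779.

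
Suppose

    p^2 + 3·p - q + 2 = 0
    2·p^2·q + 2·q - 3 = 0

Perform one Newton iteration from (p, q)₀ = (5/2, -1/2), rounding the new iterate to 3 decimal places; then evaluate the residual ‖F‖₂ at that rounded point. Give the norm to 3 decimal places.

5.889

At (5/2, -1/2): F = (16.250, -10.250).
Jacobian J = [[2·p + 3, -1], [4·p·q, 2·p^2 + 2]].
At the point, J = [[8.000, -1.000], [-5.000, 14.500]] (det J = 111.000).
Solving J·Δ = −F gives Δ = (-2.030, 0.007).
Then the next iterate is (p, q)₁ = (0.470, -0.493).
Re-evaluating at (0.470, -0.493): F = (4.12390, -4.20381), so ‖F‖₂ = 5.889.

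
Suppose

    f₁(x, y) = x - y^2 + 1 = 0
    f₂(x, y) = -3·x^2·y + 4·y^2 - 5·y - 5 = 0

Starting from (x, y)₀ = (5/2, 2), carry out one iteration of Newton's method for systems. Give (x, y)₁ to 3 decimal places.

(1.387, 1.597)

At (5/2, 2): F = (-0.500, -36.500).
Jacobian J = [[1, -2·y], [-6·x·y, -3·x^2 + 8·y - 5]].
At the point, J = [[1.000, -4.000], [-30.000, -7.750]] (det J = -127.750).
Solving J·Δ = −F gives Δ = (-1.113, -0.403).
Then the next iterate is (x, y)₁ = (1.387, 1.597).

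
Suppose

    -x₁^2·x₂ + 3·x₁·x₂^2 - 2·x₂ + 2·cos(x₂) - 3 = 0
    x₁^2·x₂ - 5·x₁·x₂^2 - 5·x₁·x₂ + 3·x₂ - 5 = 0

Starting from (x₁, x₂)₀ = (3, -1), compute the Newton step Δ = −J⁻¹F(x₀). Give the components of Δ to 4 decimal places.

(-0.3007, 0.5628)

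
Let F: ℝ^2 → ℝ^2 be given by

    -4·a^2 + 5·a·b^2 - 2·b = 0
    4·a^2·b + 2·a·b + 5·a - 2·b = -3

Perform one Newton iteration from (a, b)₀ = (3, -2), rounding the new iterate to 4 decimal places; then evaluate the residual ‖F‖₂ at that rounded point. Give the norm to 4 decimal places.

18.5293

At (3, -2): F = (28.0000, -62.0000).
Jacobian J = [[-8·a + 5·b^2, 10·a·b - 2], [8·a·b + 2·b + 5, 4·a^2 + 2·a - 2]].
At the point, J = [[-4.0000, -62.0000], [-47.0000, 40.0000]] (det J = -3074.0000).
Solving J·Δ = −F gives Δ = (-0.8861, 0.5088).
Then the next iterate is (a, b)₁ = (2.1139, -1.4912).
Re-evaluating at (2.1139, -1.4912): F = (8.611266, -16.406741), so ‖F‖₂ = 18.5293.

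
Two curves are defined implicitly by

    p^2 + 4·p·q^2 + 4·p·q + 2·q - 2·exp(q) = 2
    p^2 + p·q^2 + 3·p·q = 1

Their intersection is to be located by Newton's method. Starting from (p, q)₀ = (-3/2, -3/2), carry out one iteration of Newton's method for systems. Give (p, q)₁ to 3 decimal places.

(-0.619, -0.932)

At (-3/2, -3/2): F = (-7.69626, 4.625).
Jacobian J = [[2·p + 4·q^2 + 4·q, 8·p·q + 4·p - 2·exp(q) + 2], [2·p + q^2 + 3·q, 2·p·q + 3·p]].
At the point, J = [[0.000, 13.55374], [-5.250, 0.000]] (det J = 71.15713).
Solving J·Δ = −F gives Δ = (0.881, 0.568).
Then the next iterate is (p, q)₁ = (-0.619, -0.932).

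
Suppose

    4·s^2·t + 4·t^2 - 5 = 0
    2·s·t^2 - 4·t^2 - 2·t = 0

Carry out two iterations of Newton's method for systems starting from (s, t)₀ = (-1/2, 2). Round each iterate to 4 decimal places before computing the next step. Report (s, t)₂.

(-0.1081, -0.2948)

At (-1/2, 2): F = (13.0000, -24.0000).
Jacobian J = [[8·s·t, 4·s^2 + 8·t], [2·t^2, 4·s·t - 8·t - 2]].
At the point, J = [[-8.0000, 17.0000], [8.0000, -22.0000]] (det J = 40.0000).
Solving J·Δ = −F gives Δ = (-3.0500, -2.2000).
Then the next iterate is (s, t)₁ = (-3.5500, -0.2000).
Round to (-3.5500, -0.2000) and repeat: F = (-14.9220, -0.0440), J = [[5.6800, 48.8100], [0.0800, 2.4400]].
Δ = (3.4419, -0.0948), so (s, t)₂ = (-0.1081, -0.2948).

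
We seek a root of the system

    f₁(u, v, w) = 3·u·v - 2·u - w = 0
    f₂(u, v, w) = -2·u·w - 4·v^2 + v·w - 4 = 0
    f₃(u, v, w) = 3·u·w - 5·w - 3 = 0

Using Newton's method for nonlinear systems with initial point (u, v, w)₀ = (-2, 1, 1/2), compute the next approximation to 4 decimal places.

(-7.1545, -0.0298, -0.9756)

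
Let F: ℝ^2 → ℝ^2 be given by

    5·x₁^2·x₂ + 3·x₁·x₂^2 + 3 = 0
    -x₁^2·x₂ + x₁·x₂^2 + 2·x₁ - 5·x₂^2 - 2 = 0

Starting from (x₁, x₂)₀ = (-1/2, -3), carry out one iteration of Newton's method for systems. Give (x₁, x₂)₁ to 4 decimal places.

(-0.5493, -1.4078)

At (-1/2, -3): F = (-14.2500, -51.7500).
Jacobian J = [[10·x₁·x₂ + 3·x₂^2, 5·x₁^2 + 6·x₁·x₂], [-2·x₁·x₂ + x₂^2 + 2, -x₁^2 + 2·x₁·x₂ - 10·x₂]].
At the point, J = [[42.0000, 10.2500], [8.0000, 32.7500]] (det J = 1293.5000).
Solving J·Δ = −F gives Δ = (-0.0493, 1.5922).
Then the next iterate is (x₁, x₂)₁ = (-0.5493, -1.4078).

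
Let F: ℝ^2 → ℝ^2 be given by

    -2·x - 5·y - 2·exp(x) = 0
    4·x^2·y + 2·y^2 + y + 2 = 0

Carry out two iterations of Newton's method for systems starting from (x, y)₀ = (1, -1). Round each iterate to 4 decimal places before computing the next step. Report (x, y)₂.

At (1, -1): F = (-2.436564, -1.0000).
Jacobian J = [[-2·exp(x) - 2, -5], [8·x·y, 4·x^2 + 4·y + 1]].
At the point, J = [[-7.436564, -5.0000], [-8.0000, 1.0000]] (det J = -47.436564).
Solving J·Δ = −F gives Δ = (-0.1568, -0.2541).
Then the next iterate is (x, y)₁ = (0.8432, -1.2541).
Round to (0.8432, -1.2541) and repeat: F = (-0.063482, 0.324842), J = [[-6.647582, -5.0000], [-8.459657, -1.172455]].
Δ = (0.0492, -0.0781), so (x, y)₂ = (0.8924, -1.3322).

(0.8924, -1.3322)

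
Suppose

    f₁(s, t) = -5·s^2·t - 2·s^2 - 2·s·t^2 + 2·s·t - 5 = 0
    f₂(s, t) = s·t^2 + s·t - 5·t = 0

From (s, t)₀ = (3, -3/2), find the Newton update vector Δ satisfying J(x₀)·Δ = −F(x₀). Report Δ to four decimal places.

(-0.1407, 0.8768)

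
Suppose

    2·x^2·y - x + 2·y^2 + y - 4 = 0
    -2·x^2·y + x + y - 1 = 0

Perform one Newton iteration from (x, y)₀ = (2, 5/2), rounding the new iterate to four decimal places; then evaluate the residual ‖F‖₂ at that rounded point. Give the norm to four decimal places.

8.3573

At (2, 5/2): F = (29.0000, -16.5000).
Jacobian J = [[4·x·y - 1, 2·x^2 + 4·y + 1], [-4·x·y + 1, -2·x^2 + 1]].
At the point, J = [[19.0000, 19.0000], [-19.0000, -7.0000]] (det J = 228.0000).
Solving J·Δ = −F gives Δ = (-0.4846, -1.0417).
Then the next iterate is (x, y)₁ = (1.5154, 1.4583).
Re-evaluating at (1.5154, 1.4583): F = (6.893966, -4.724089), so ‖F‖₂ = 8.3573.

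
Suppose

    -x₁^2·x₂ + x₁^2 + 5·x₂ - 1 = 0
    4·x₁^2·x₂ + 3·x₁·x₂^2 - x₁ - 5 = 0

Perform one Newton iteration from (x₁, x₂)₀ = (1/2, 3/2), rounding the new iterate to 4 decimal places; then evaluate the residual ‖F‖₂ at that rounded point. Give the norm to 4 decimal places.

At (1/2, 3/2): F = (6.3750, -0.6250).
Jacobian J = [[-2·x₁·x₂ + 2·x₁, -x₁^2 + 5], [8·x₁·x₂ + 3·x₂^2 - 1, 4·x₁^2 + 6·x₁·x₂]].
At the point, J = [[-0.5000, 4.7500], [11.7500, 5.5000]] (det J = -58.5625).
Solving J·Δ = −F gives Δ = (0.6494, -1.2737).
Then the next iterate is (x₁, x₂)₁ = (1.1494, 0.2263).
Re-evaluating at (1.1494, 0.2263): F = (1.153651, -4.776934), so ‖F‖₂ = 4.9143.

4.9143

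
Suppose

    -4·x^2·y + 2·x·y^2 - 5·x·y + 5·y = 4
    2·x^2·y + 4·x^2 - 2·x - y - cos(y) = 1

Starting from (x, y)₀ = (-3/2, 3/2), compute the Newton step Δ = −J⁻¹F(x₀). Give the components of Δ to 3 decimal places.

At (-3/2, 3/2): F = (-5.500, 16.17926).
Jacobian J = [[-8·x·y + 2·y^2 - 5·y, -4·x^2 + 4·x·y - 5·x + 5], [4·x·y + 8·x - 2, 2·x^2 + sin(y) - 1]].
At the point, J = [[15.000, -5.500], [-23.000, 4.49749]] (det J = -59.03758).
Solving J·Δ = −F gives Δ = (1.088, 1.968).

(1.088, 1.968)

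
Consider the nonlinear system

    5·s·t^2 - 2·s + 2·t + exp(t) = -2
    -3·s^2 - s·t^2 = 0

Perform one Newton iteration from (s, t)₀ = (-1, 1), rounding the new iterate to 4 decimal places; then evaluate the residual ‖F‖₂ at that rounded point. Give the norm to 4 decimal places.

0.9124

At (-1, 1): F = (3.718282, -2.0000).
Jacobian J = [[5·t^2 - 2, 10·s·t + exp(t) + 2], [-6·s - t^2, -2·s·t]].
At the point, J = [[3.0000, -5.281718], [5.0000, 2.0000]] (det J = 32.408591).
Solving J·Δ = −F gives Δ = (0.0965, 0.7588).
Then the next iterate is (s, t)₁ = (-0.9035, 1.7588).
Re-evaluating at (-0.9035, 1.7588): F = (-0.844266, 0.345930), so ‖F‖₂ = 0.9124.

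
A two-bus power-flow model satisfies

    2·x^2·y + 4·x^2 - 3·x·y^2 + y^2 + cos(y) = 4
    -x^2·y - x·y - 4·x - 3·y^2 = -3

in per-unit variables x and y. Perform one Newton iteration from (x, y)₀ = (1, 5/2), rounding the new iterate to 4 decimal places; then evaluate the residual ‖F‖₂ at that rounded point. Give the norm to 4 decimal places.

6.2754

At (1, 5/2): F = (-8.301144, -24.7500).
Jacobian J = [[4·x·y + 8·x - 3·y^2, 2·x^2 - 6·x·y + 2·y - sin(y)], [-2·x·y - y - 4, -x^2 - x - 6·y]].
At the point, J = [[-0.7500, -8.598472], [-11.5000, -17.0000]] (det J = -86.132430).
Solving J·Δ = −F gives Δ = (-0.8324, -0.8928).
Then the next iterate is (x, y)₁ = (0.1676, 1.6072).
Re-evaluating at (0.1676, 1.6072): F = (-2.549432, -5.734188), so ‖F‖₂ = 6.2754.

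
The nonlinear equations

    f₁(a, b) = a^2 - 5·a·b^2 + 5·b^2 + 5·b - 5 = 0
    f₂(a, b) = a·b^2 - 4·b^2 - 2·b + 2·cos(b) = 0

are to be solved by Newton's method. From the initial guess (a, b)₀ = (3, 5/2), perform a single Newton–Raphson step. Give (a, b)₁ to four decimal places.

At (3, 5/2): F = (-46.0000, -12.852287).
Jacobian J = [[2·a - 5·b^2, -10·a·b + 10·b + 5], [b^2, 2·a·b - 8·b - 2·sin(b) - 2]].
At the point, J = [[-25.2500, -45.0000], [6.2500, -8.196944]] (det J = 488.222843).
Solving J·Δ = −F gives Δ = (0.4123, -1.2536).
Then the next iterate is (a, b)₁ = (3.4123, 1.2464).

(3.4123, 1.2464)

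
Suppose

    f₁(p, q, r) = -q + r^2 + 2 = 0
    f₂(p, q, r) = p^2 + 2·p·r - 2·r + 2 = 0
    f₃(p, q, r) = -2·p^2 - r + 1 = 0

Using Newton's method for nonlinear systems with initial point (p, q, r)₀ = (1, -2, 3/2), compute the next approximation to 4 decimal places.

(0.4000, 3.9500, 1.4000)

At (1, -2, 3/2): F = (6.2500, 3.0000, -2.5000).
Jacobian J = [[0, -1, 2·r], [2·p + 2·r, 0, 2·p - 2], [-4·p, 0, -1]].
At the point, J = [[0.0000, -1.0000, 3.0000], [5.0000, 0.0000, 0.0000], [-4.0000, 0.0000, -1.0000]] (det J = -5.0000).
Solving J·Δ = −F gives Δ = (-0.6000, 5.9500, -0.1000).
Then the next iterate is (p, q, r)₁ = (0.4000, 3.9500, 1.4000).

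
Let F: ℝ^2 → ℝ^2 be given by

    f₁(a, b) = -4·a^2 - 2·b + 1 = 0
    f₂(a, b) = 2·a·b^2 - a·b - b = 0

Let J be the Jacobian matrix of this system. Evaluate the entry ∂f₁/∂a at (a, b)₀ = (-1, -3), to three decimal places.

8.000

∂f₁/∂a = -8·a.
At (-1, -3) this is 8.000.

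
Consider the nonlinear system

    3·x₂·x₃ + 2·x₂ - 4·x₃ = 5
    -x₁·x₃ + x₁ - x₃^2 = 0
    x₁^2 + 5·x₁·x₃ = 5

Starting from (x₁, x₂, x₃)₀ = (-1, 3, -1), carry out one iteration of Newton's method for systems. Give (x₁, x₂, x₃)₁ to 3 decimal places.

(-2.091, 7.636, 0.727)

At (-1, 3, -1): F = (-4.000, -3.000, 1.000).
Jacobian J = [[0, 3·x₃ + 2, 3·x₂ - 4], [-x₃ + 1, 0, -x₁ - 2·x₃], [2·x₁ + 5·x₃, 0, 5·x₁]].
At the point, J = [[0.000, -1.000, 5.000], [2.000, 0.000, 3.000], [-7.000, 0.000, -5.000]] (det J = 11.000).
Solving J·Δ = −F gives Δ = (-1.091, 4.636, 1.727).
Then the next iterate is (x₁, x₂, x₃)₁ = (-2.091, 7.636, 0.727).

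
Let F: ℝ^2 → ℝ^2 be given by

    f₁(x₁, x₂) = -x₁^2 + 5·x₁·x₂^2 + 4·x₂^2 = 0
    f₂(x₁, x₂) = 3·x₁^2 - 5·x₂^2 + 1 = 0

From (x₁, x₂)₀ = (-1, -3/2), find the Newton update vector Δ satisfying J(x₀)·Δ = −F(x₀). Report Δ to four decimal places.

At (-1, -3/2): F = (-3.2500, -7.2500).
Jacobian J = [[-2·x₁ + 5·x₂^2, 10·x₁·x₂ + 8·x₂], [6·x₁, -10·x₂]].
At the point, J = [[13.2500, 3.0000], [-6.0000, 15.0000]] (det J = 216.7500).
Solving J·Δ = −F gives Δ = (0.1246, 0.5332).

(0.1246, 0.5332)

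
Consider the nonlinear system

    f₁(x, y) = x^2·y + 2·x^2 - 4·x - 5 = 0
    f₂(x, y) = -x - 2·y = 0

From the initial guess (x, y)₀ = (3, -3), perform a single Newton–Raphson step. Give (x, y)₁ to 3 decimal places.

At (3, -3): F = (-26.000, 3.000).
Jacobian J = [[2·x·y + 4·x - 4, x^2], [-1, -2]].
At the point, J = [[-10.000, 9.000], [-1.000, -2.000]] (det J = 29.000).
Solving J·Δ = −F gives Δ = (-0.862, 1.931).
Then the next iterate is (x, y)₁ = (2.138, -1.069).

(2.138, -1.069)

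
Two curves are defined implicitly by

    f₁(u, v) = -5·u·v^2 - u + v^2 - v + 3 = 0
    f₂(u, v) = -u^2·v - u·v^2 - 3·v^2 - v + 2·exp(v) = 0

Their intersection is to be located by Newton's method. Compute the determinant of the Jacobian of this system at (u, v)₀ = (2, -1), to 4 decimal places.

-85.4146

J = [[-5·v^2 - 1, -10·u·v + 2·v - 1], [-2·u·v - v^2, -u^2 - 2·u·v - 6·v + 2·exp(v) - 1]].
At the point, J = [[-6.0000, 17.0000], [3.0000, 5.735759]].
det J = -85.4146.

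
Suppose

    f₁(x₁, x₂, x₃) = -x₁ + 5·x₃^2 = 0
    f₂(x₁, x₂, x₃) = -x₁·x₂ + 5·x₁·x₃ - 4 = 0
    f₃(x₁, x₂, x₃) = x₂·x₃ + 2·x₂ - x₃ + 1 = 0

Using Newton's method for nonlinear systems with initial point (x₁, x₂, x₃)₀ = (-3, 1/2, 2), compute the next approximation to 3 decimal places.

At (-3, 1/2, 2): F = (23.000, -32.500, 1.000).
Jacobian J = [[-1, 0, 10·x₃], [-x₂ + 5·x₃, -x₁, 5·x₁], [0, x₃ + 2, x₂ - 1]].
At the point, J = [[-1.000, 0.000, 20.000], [9.500, 3.000, -15.000], [0.000, 4.000, -0.500]] (det J = 701.500).
Solving J·Δ = −F gives Δ = (1.874, -0.382, -1.056).
Then the next iterate is (x₁, x₂, x₃)₁ = (-1.126, 0.118, 0.944).

(-1.126, 0.118, 0.944)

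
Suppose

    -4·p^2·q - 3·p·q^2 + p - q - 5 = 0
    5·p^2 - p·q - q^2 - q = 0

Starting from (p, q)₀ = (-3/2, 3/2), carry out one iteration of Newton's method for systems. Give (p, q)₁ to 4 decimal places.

(-1.2903, 4.0161)

At (-3/2, 3/2): F = (-11.3750, 9.7500).
Jacobian J = [[-8·p·q - 3·q^2 + 1, -4·p^2 - 6·p·q - 1], [10·p - q, -p - 2·q - 1]].
At the point, J = [[12.2500, 3.5000], [-16.5000, -2.5000]] (det J = 27.1250).
Solving J·Δ = −F gives Δ = (0.2097, 2.5161).
Then the next iterate is (p, q)₁ = (-1.2903, 4.0161).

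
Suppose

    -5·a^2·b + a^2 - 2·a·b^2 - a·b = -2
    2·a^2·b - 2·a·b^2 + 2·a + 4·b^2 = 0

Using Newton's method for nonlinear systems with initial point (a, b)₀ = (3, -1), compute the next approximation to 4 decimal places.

At (3, -1): F = (53.0000, -14.0000).
Jacobian J = [[-10·a·b + 2·a - 2·b^2 - b, -5·a^2 - 4·a·b - a], [4·a·b - 2·b^2 + 2, 2·a^2 - 4·a·b + 8·b]].
At the point, J = [[35.0000, -36.0000], [-12.0000, 22.0000]] (det J = 338.0000).
Solving J·Δ = −F gives Δ = (-1.9586, -0.4320).
Then the next iterate is (a, b)₁ = (1.0414, -1.4320).

(1.0414, -1.4320)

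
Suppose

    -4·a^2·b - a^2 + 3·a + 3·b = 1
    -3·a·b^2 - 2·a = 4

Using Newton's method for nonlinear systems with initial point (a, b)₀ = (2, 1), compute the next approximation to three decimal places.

At (2, 1): F = (-12.000, -14.000).
Jacobian J = [[-8·a·b - 2·a + 3, -4·a^2 + 3], [-3·b^2 - 2, -6·a·b]].
At the point, J = [[-17.000, -13.000], [-5.000, -12.000]] (det J = 139.000).
Solving J·Δ = −F gives Δ = (0.273, -1.281).
Then the next iterate is (a, b)₁ = (2.273, -0.281).

(2.273, -0.281)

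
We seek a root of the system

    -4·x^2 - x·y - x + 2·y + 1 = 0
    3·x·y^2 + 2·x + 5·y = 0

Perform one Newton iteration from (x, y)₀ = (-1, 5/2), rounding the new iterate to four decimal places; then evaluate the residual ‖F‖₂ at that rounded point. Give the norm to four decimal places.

1.8292

At (-1, 5/2): F = (5.5000, -8.2500).
Jacobian J = [[-8·x - y - 1, -x + 2], [3·y^2 + 2, 6·x·y + 5]].
At the point, J = [[4.5000, 3.0000], [20.7500, -10.0000]] (det J = -107.2500).
Solving J·Δ = −F gives Δ = (-0.2821, -1.4103).
Then the next iterate is (x, y)₁ = (-1.2821, 1.0897).
Re-evaluating at (-1.2821, 1.0897): F = (-0.716517, -1.682974), so ‖F‖₂ = 1.8292.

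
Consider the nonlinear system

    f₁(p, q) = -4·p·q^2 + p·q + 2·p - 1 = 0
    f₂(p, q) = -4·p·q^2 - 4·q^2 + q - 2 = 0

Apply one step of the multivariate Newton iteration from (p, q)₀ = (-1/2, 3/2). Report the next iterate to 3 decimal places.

(-0.744, 0.938)

At (-1/2, 3/2): F = (1.750, -5.000).
Jacobian J = [[-4·q^2 + q + 2, -8·p·q + p], [-4·q^2, -8·p·q - 8·q + 1]].
At the point, J = [[-5.500, 5.500], [-9.000, -5.000]] (det J = 77.000).
Solving J·Δ = −F gives Δ = (-0.244, -0.562).
Then the next iterate is (p, q)₁ = (-0.744, 0.938).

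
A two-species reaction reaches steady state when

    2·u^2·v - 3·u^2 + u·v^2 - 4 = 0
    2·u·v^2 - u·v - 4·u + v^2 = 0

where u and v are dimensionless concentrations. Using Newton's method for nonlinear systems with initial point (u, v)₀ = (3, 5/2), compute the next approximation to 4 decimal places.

At (3, 5/2): F = (32.7500, 24.2500).
Jacobian J = [[4·u·v - 6·u + v^2, 2·u^2 + 2·u·v], [2·v^2 - v - 4, 4·u·v - u + 2·v]].
At the point, J = [[18.2500, 33.0000], [6.0000, 32.0000]] (det J = 386.0000).
Solving J·Δ = −F gives Δ = (-0.6418, -0.6375).
Then the next iterate is (u, v)₁ = (2.3582, 1.8625).

(2.3582, 1.8625)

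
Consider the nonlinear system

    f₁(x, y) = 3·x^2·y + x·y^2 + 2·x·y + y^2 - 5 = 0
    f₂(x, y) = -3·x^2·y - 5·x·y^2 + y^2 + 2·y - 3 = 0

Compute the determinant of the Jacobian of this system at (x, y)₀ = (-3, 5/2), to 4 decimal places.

-2007.5000

J = [[6·x·y + y^2 + 2·y, 3·x^2 + 2·x·y + 2·x + 2·y], [-6·x·y - 5·y^2, -3·x^2 - 10·x·y + 2·y + 2]].
At the point, J = [[-33.7500, 11.0000], [13.7500, 55.0000]].
det J = -2007.5000.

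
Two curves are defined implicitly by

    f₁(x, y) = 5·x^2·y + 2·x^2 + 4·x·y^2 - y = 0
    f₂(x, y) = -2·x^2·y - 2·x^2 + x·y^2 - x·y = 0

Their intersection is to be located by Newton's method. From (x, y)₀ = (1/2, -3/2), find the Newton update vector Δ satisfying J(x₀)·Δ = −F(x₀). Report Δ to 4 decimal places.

(-0.0354, 0.7828)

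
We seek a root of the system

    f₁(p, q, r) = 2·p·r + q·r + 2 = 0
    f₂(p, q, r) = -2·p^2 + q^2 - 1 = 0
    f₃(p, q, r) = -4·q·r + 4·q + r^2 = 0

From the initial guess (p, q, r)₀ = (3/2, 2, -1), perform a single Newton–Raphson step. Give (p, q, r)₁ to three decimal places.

(-1.150, -1.600, -2.180)

At (3/2, 2, -1): F = (-3.000, -1.500, 17.000).
Jacobian J = [[2·r, r, 2·p + q], [-4·p, 2·q, 0], [0, -4·r + 4, -4·q + 2·r]].
At the point, J = [[-2.000, -1.000, 5.000], [-6.000, 4.000, 0.000], [0.000, 8.000, -10.000]] (det J = -100.000).
Solving J·Δ = −F gives Δ = (-2.650, -3.600, -1.180).
Then the next iterate is (p, q, r)₁ = (-1.150, -1.600, -2.180).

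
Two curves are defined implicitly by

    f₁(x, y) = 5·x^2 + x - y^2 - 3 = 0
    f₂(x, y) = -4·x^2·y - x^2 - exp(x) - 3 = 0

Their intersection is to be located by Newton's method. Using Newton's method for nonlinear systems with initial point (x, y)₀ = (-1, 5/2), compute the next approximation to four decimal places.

(-0.6473, 0.8152)

At (-1, 5/2): F = (-5.2500, -14.367879).
Jacobian J = [[10·x + 1, -2·y], [-8·x·y - 2·x - exp(x), -4·x^2]].
At the point, J = [[-9.0000, -5.0000], [21.632121, -4.0000]] (det J = 144.160603).
Solving J·Δ = −F gives Δ = (0.3527, -1.6848).
Then the next iterate is (x, y)₁ = (-0.6473, 0.8152).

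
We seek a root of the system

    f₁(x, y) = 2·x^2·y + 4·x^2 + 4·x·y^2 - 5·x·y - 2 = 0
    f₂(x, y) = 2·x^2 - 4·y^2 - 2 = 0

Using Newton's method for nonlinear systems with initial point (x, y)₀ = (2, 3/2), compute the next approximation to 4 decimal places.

(1.4679, 0.8953)

At (2, 3/2): F = (29.0000, -3.0000).
Jacobian J = [[4·x·y + 8·x + 4·y^2 - 5·y, 2·x^2 + 8·x·y - 5·x], [4·x, -8·y]].
At the point, J = [[29.5000, 22.0000], [8.0000, -12.0000]] (det J = -530.0000).
Solving J·Δ = −F gives Δ = (-0.5321, -0.6047).
Then the next iterate is (x, y)₁ = (1.4679, 0.8953).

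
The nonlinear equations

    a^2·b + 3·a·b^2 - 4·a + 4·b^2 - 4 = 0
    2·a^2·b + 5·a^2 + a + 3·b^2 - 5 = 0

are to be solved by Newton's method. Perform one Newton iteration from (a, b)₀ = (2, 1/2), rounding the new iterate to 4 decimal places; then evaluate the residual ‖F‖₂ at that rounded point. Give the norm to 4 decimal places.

At (2, 1/2): F = (-7.5000, 21.7500).
Jacobian J = [[2·a·b + 3·b^2 - 4, a^2 + 6·a·b + 8·b], [4·a·b + 10·a + 1, 2·a^2 + 6·b]].
At the point, J = [[-1.2500, 14.0000], [25.0000, 11.0000]] (det J = -363.7500).
Solving J·Δ = −F gives Δ = (-1.0639, 0.4407).
Then the next iterate is (a, b)₁ = (0.9361, 0.9407).
Re-evaluating at (0.9361, 0.9407): F = (-0.895303, 4.620905), so ‖F‖₂ = 4.7068.

4.7068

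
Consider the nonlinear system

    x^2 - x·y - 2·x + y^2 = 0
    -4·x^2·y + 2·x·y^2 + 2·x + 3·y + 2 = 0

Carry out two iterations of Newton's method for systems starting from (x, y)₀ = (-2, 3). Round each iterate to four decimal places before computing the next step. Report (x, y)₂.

At (-2, 3): F = (23.0000, -77.0000).
Jacobian J = [[2·x - y - 2, -x + 2·y], [-8·x·y + 2·y^2 + 2, -4·x^2 + 4·x·y + 3]].
At the point, J = [[-9.0000, 8.0000], [68.0000, -37.0000]] (det J = -211.0000).
Solving J·Δ = −F gives Δ = (-1.1137, -4.1280).
Then the next iterate is (x, y)₁ = (-3.1137, -1.1280).
Round to (-3.1137, -1.1280) and repeat: F = (13.682658, 28.209372), J = [[-7.0994, 0.8577], [-23.553261, -21.731496]].
Δ = (1.8428, -0.6992), so (x, y)₂ = (-1.2709, -1.8272).

(-1.2709, -1.8272)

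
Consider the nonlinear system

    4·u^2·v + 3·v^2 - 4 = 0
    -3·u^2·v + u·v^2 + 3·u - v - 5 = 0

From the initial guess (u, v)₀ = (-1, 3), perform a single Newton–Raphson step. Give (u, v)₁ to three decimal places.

At (-1, 3): F = (35.000, -29.000).
Jacobian J = [[8·u·v, 4·u^2 + 6·v], [-6·u·v + v^2 + 3, -3·u^2 + 2·u·v - 1]].
At the point, J = [[-24.000, 22.000], [30.000, -10.000]] (det J = -420.000).
Solving J·Δ = −F gives Δ = (0.686, -0.843).
Then the next iterate is (u, v)₁ = (-0.314, 2.157).

(-0.314, 2.157)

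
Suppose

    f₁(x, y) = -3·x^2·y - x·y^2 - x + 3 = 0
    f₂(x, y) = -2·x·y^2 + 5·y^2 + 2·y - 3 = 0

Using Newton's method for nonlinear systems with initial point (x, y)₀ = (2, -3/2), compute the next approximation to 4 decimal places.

(1.1138, -1.2620)

At (2, -3/2): F = (14.5000, -3.7500).
Jacobian J = [[-6·x·y - y^2 - 1, -3·x^2 - 2·x·y], [-2·y^2, -4·x·y + 10·y + 2]].
At the point, J = [[14.7500, -6.0000], [-4.5000, -1.0000]] (det J = -41.7500).
Solving J·Δ = −F gives Δ = (-0.8862, 0.2380).
Then the next iterate is (x, y)₁ = (1.1138, -1.2620).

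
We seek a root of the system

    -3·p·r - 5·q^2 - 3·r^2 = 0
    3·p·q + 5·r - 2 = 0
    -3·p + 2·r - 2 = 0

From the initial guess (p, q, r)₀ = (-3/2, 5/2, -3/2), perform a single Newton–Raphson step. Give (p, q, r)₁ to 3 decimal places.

(-0.357, 1.977, 0.464)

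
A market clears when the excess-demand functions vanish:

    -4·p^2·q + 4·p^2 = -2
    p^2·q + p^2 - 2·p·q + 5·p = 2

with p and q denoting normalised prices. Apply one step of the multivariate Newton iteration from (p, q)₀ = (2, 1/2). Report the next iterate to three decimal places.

At (2, 1/2): F = (10.000, 12.000).
Jacobian J = [[-8·p·q + 8·p, -4·p^2], [2·p·q + 2·p - 2·q + 5, p^2 - 2·p]].
At the point, J = [[8.000, -16.000], [10.000, 0.000]] (det J = 160.000).
Solving J·Δ = −F gives Δ = (-1.200, 0.025).
Then the next iterate is (p, q)₁ = (0.800, 0.525).

(0.800, 0.525)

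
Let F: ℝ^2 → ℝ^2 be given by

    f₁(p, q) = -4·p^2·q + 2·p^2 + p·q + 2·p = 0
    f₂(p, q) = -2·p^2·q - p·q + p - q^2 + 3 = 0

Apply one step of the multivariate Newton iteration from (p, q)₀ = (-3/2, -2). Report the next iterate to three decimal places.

At (-3/2, -2): F = (22.500, 3.500).
Jacobian J = [[-8·p·q + 4·p + q + 2, -4·p^2 + p], [-4·p·q - q + 1, -2·p^2 - p - 2·q]].
At the point, J = [[-30.000, -10.500], [-9.000, 1.000]] (det J = -124.500).
Solving J·Δ = −F gives Δ = (0.476, 0.783).
Then the next iterate is (p, q)₁ = (-1.024, -1.217).

(-1.024, -1.217)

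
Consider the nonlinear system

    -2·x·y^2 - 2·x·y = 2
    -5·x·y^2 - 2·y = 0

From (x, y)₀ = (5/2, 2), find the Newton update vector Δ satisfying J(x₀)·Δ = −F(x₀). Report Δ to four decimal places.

(-2.5323, -0.0645)

At (5/2, 2): F = (-32.0000, -54.0000).
Jacobian J = [[-2·y^2 - 2·y, -4·x·y - 2·x], [-5·y^2, -10·x·y - 2]].
At the point, J = [[-12.0000, -25.0000], [-20.0000, -52.0000]] (det J = 124.0000).
Solving J·Δ = −F gives Δ = (-2.5323, -0.0645).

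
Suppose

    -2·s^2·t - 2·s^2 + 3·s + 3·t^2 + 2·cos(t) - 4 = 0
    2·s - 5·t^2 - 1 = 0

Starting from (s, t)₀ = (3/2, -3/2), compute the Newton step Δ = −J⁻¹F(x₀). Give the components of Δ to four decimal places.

(-0.3380, 0.6617)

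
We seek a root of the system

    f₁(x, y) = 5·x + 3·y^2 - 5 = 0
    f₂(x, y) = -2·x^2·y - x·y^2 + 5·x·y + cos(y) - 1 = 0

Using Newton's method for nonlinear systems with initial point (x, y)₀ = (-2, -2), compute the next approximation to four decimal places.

At (-2, -2): F = (-3.0000, 42.583853).
Jacobian J = [[5, 6·y], [-4·x·y - y^2 + 5·y, -2·x^2 - 2·x·y + 5·x - sin(y)]].
At the point, J = [[5.0000, -12.0000], [-30.0000, -25.090703]] (det J = -485.453513).
Solving J·Δ = −F gives Δ = (1.2077, 0.2532).
Then the next iterate is (x, y)₁ = (-0.7923, -1.7468).

(-0.7923, -1.7468)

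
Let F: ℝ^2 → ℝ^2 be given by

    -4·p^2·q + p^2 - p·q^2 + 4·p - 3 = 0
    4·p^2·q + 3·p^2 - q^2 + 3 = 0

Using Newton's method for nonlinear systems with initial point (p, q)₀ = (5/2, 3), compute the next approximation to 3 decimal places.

At (5/2, 3): F = (-84.250, 87.750).
Jacobian J = [[-8·p·q + 2·p - q^2 + 4, -4·p^2 - 2·p·q], [8·p·q + 6·p, 4·p^2 - 2·q]].
At the point, J = [[-60.000, -40.000], [75.000, 19.000]] (det J = 1860.000).
Solving J·Δ = −F gives Δ = (-1.026, -0.567).
Then the next iterate is (p, q)₁ = (1.474, 2.433).

(1.474, 2.433)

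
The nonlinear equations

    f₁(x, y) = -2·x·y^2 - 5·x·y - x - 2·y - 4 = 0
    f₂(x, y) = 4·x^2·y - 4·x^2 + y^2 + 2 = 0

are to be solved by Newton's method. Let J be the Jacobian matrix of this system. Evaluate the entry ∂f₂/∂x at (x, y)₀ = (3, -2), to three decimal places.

-72.000

∂f₂/∂x = 8·x·y - 8·x.
At (3, -2) this is -72.000.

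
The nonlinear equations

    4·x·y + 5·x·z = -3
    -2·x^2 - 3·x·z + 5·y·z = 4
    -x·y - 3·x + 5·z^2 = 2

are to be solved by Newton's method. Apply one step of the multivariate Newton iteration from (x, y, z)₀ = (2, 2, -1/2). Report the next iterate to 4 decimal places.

(-0.0041, 1.6203, -0.4940)

At (2, 2, -1/2): F = (14.0000, -14.0000, -10.7500).
Jacobian J = [[4·y + 5·z, 4·x, 5·x], [-4·x - 3·z, 5·z, -3·x + 5·y], [-y - 3, -x, 10·z]].
At the point, J = [[5.5000, 8.0000, 10.0000], [-6.5000, -2.5000, 4.0000], [-5.0000, -2.0000, -5.0000]] (det J = -302.2500).
Solving J·Δ = −F gives Δ = (-2.0041, -0.3797, 0.0060).
Then the next iterate is (x, y, z)₁ = (-0.0041, 1.6203, -0.4940).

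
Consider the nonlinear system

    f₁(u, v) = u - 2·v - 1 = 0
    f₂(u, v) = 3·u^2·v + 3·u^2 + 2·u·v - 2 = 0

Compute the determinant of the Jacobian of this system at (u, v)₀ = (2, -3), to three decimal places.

-44.000

J = [[1, -2], [6·u·v + 6·u + 2·v, 3·u^2 + 2·u]].
At the point, J = [[1.000, -2.000], [-30.000, 16.000]].
det J = -44.000.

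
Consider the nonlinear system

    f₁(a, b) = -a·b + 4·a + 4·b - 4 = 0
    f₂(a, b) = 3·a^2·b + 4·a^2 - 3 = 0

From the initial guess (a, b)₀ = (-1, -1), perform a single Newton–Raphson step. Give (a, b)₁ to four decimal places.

(0.1600, 0.4400)

At (-1, -1): F = (-13.0000, -2.0000).
Jacobian J = [[-b + 4, -a + 4], [6·a·b + 8·a, 3·a^2]].
At the point, J = [[5.0000, 5.0000], [-2.0000, 3.0000]] (det J = 25.0000).
Solving J·Δ = −F gives Δ = (1.1600, 1.4400).
Then the next iterate is (a, b)₁ = (0.1600, 0.4400).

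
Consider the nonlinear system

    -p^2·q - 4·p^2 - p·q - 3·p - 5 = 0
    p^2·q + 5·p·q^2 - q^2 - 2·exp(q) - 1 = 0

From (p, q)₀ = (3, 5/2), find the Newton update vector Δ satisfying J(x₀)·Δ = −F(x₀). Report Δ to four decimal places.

At (3, 5/2): F = (-80.0000, 84.635012).
Jacobian J = [[-2·p·q - 8·p - q - 3, -p^2 - p], [2·p·q + 5·q^2, p^2 + 10·p·q - 2·q - 2·exp(q)]].
At the point, J = [[-44.5000, -12.0000], [46.2500, 54.635012]] (det J = -1876.258037).
Solving J·Δ = −F gives Δ = (-1.7882, -0.0353).

(-1.7882, -0.0353)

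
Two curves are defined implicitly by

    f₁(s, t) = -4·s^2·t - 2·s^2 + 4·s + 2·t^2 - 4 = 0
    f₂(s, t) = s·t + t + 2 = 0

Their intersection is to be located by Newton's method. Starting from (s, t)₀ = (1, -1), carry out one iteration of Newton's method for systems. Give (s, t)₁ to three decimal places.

At (1, -1): F = (4.000, 0.000).
Jacobian J = [[-8·s·t - 4·s + 4, -4·s^2 + 4·t], [t, s + 1]].
At the point, J = [[8.000, -8.000], [-1.000, 2.000]] (det J = 8.000).
Solving J·Δ = −F gives Δ = (-1.000, -0.500).
Then the next iterate is (s, t)₁ = (0.000, -1.500).

(0.000, -1.500)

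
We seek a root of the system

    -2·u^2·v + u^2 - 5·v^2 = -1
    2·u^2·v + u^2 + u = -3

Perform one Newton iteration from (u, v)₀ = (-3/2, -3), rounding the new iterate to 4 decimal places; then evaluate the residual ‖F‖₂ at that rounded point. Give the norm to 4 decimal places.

6.7043

At (-3/2, -3): F = (-28.2500, -9.7500).
Jacobian J = [[-4·u·v + 2·u, -2·u^2 - 10·v], [4·u·v + 2·u + 1, 2·u^2]].
At the point, J = [[-21.0000, 25.5000], [16.0000, 4.5000]] (det J = -502.5000).
Solving J·Δ = −F gives Δ = (0.2418, 1.3070).
Then the next iterate is (u, v)₁ = (-1.2582, -1.6930).
Re-evaluating at (-1.2582, -1.6930): F = (-6.387912, -2.035398), so ‖F‖₂ = 6.7043.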